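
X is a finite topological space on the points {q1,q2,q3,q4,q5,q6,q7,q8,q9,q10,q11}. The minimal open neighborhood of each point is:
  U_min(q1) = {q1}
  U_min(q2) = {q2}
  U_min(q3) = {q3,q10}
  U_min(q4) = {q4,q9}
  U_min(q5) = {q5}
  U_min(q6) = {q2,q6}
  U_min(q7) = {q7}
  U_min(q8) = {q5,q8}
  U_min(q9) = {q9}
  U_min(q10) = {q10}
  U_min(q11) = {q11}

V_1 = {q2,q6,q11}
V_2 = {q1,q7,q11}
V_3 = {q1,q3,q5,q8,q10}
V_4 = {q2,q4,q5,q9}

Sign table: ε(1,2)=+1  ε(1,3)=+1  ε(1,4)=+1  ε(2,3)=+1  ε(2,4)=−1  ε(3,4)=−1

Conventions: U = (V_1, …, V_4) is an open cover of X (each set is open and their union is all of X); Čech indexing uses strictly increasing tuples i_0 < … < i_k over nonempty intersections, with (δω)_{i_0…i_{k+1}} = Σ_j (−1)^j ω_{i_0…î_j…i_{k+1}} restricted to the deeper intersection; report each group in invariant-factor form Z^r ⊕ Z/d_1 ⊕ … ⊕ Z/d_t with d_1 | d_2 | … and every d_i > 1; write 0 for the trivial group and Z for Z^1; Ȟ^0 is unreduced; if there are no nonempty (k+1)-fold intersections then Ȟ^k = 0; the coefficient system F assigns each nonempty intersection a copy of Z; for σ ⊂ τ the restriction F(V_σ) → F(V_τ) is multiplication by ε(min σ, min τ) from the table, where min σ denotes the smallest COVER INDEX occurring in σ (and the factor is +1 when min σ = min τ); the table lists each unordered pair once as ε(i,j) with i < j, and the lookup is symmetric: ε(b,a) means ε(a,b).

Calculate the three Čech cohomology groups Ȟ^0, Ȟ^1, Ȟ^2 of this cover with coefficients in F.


Ȟ^0 ≅ 0, Ȟ^1 ≅ Z/2, Ȟ^2 ≅ 0

nonempty overlaps:
  V12={q11} V14={q2} V23={q1} V34={q5}
C dims 4,4; δ0: rk 4, SNF 1^3·2
degree 0: 4−4−0 = 0 → Ȟ^0 ≅ 0
degree 1: 4−0−4 = 0 plus torsion [2] → Ȟ^1 ≅ Z/2
degree 2: 0−0−0 = 0 → Ȟ^2 ≅ 0


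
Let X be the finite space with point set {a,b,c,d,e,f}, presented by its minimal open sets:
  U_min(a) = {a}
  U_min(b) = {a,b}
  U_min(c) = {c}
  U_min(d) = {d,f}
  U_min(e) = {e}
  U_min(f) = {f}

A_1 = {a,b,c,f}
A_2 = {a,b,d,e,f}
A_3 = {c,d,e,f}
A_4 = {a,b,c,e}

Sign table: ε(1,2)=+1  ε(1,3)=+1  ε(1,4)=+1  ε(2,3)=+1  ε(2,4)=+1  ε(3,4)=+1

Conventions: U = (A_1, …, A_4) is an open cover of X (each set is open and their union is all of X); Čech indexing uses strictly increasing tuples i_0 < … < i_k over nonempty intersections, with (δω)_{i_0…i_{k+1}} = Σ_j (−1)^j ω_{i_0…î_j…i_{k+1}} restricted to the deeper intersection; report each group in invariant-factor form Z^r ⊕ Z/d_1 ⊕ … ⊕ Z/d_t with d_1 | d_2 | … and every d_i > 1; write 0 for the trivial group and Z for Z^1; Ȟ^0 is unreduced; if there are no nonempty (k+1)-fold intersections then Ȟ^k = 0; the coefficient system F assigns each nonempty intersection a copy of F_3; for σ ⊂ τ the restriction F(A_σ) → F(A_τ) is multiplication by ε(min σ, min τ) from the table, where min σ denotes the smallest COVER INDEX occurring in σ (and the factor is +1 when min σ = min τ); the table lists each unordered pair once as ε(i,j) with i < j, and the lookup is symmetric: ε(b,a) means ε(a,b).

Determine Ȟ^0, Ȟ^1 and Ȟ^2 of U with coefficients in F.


Ȟ^0(U;F) ≅ Z/3,  Ȟ^1(U;F) ≅ 0,  Ȟ^2(U;F) ≅ Z/3

intersection data:
  A12={a,b,f} A13={c,f} A14={a,b,c} A23={d,e,f} A24={a,b,e} A34={c,e}
  A123={f} A124={a,b} A134={c} A234={e}
C dims 4,6,4; δ0: rk_F3 3; δ1: rk_F3 3
Ȟ^0 = (4 − 3) − 0 = 1, so Ȟ^0 ≅ Z/3
Ȟ^1 = (6 − 3) − 3 = 0, so Ȟ^1 ≅ 0
Ȟ^2 = (4 − 0) − 3 = 1, so Ȟ^2 ≅ Z/3


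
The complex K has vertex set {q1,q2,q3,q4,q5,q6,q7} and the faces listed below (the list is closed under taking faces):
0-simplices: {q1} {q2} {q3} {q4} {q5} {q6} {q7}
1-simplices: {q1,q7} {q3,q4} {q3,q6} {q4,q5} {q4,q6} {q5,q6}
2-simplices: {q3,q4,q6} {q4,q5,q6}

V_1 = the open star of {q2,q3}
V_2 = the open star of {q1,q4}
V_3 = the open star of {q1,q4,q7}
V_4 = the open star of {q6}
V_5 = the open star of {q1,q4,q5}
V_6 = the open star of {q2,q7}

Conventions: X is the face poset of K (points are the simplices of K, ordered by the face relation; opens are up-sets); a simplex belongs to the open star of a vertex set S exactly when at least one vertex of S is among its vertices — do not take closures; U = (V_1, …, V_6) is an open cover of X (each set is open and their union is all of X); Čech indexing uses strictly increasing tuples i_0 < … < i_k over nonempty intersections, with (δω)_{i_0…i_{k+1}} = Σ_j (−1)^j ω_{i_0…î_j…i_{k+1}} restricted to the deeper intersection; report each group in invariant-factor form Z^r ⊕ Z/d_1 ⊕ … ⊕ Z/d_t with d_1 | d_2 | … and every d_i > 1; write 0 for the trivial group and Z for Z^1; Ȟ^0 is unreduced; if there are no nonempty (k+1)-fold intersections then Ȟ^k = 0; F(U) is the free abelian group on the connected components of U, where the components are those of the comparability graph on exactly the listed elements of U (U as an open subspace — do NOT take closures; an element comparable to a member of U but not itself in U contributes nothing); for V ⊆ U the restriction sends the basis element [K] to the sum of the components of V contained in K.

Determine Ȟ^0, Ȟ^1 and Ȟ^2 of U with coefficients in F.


Ȟ^0 = Z^3, Ȟ^1 = 0 and Ȟ^2 = 0

cover nerve:
  V1={{q2},{q3},{q3,q4},{q3,q6},{q3,q4,q6}} V2={{q1},{q4},{q1,q7},{q3,q4},{q4,q5},{q4,q6},{q3,q4,q6},{q4,q5,q6}} V3={{q1},{q4},{q7},{q1,q7},{q3,q4},{q4,q5},{q4,q6},{q3,q4,q6},{q4,q5,q6}} V4={{q6},{q3,q6},{q4,q6},{q5,q6},{q3,q4,q6},{q4,q5,q6}} V5={{q1},{q4},{q5},{q1,q7},{q3,q4},{q4,q5},{q4,q6},{q5,q6},{q3,q4,q6},{q4,q5,q6}} V6={{q2},{q7},{q1,q7}}
  V12={{q3,q4},{q3,q4,q6}} V13={{q3,q4},{q3,q4,q6}} V14={{q3,q6},{q3,q4,q6}} V15={{q3,q4},{q3,q4,q6}} V16={{q2}} V23={{q1},{q4},{q1,q7},{q3,q4},{q4,q5},{q4,q6},{q3,q4,q6},{q4,q5,q6}} V24={{q4,q6},{q3,q4,q6},{q4,q5,q6}} V25={{q1},{q4},{q1,q7},{q3,q4},{q4,q5},{q4,q6},{q3,q4,q6},{q4,q5,q6}} V26={{q1,q7}} V34={{q4,q6},{q3,q4,q6},{q4,q5,q6}} V35={{q1},{q4},{q1,q7},{q3,q4},{q4,q5},{q4,q6},{q3,q4,q6},{q4,q5,q6}} V36={{q7},{q1,q7}} V45={{q4,q6},{q5,q6},{q3,q4,q6},{q4,q5,q6}} V56={{q1,q7}}
  V123={{q3,q4},{q3,q4,q6}} V124={{q3,q4,q6}} V125={{q3,q4},{q3,q4,q6}} V134={{q3,q4,q6}} V135={{q3,q4},{q3,q4,q6}} V145={{q3,q4,q6}} V234={{q4,q6},{q3,q4,q6},{q4,q5,q6}} V235={{q1},{q4},{q1,q7},{q3,q4},{q4,q5},{q4,q6},{q3,q4,q6},{q4,q5,q6}} V236={{q1,q7}} V245={{q4,q6},{q3,q4,q6},{q4,q5,q6}} V256={{q1,q7}} V345={{q4,q6},{q3,q4,q6},{q4,q5,q6}} V356={{q1,q7}}
  V1234={{q3,q4,q6}} V1235={{q3,q4},{q3,q4,q6}} V1245={{q3,q4,q6}} V1345={{q3,q4,q6}} V2345={{q4,q6},{q3,q4,q6},{q4,q5,q6}} V2356={{q1,q7}}
  V12345={{q3,q4,q6}}
components per intersection:
  V1: {{q2}} {{q3},{q3,q4},{q3,q6},{q3,q4,q6}}
  V2: {{q1},{q1,q7}} {{q4},{q3,q4},{q4,q5},{q4,q6},{q3,q4,q6},{q4,q5,q6}}
  V3: {{q1},{q7},{q1,q7}} {{q4},{q3,q4},{q4,q5},{q4,q6},{q3,q4,q6},{q4,q5,q6}}
  V4: {{q6},{q3,q6},{q4,q6},{q5,q6},{q3,q4,q6},{q4,q5,q6}}
  V5: {{q1},{q1,q7}} {{q4},{q5},{q3,q4},{q4,q5},{q4,q6},{q5,q6},{q3,q4,q6},{q4,q5,q6}}
  V6: {{q2}} {{q7},{q1,q7}}
  V12: {{q3,q4},{q3,q4,q6}}
  V13: {{q3,q4},{q3,q4,q6}}
  V14: {{q3,q6},{q3,q4,q6}}
  V15: {{q3,q4},{q3,q4,q6}}
  V16: {{q2}}
  V23: {{q1},{q1,q7}} {{q4},{q3,q4},{q4,q5},{q4,q6},{q3,q4,q6},{q4,q5,q6}}
  V24: {{q4,q6},{q3,q4,q6},{q4,q5,q6}}
  V25: {{q1},{q1,q7}} {{q4},{q3,q4},{q4,q5},{q4,q6},{q3,q4,q6},{q4,q5,q6}}
  V26: {{q1,q7}}
  V34: {{q4,q6},{q3,q4,q6},{q4,q5,q6}}
  V35: {{q1},{q1,q7}} {{q4},{q3,q4},{q4,q5},{q4,q6},{q3,q4,q6},{q4,q5,q6}}
  V36: {{q7},{q1,q7}}
  V45: {{q4,q6},{q5,q6},{q3,q4,q6},{q4,q5,q6}}
  V56: {{q1,q7}}
  V123: {{q3,q4},{q3,q4,q6}}
  V124: {{q3,q4,q6}}
  V125: {{q3,q4},{q3,q4,q6}}
  V134: {{q3,q4,q6}}
  V135: {{q3,q4},{q3,q4,q6}}
  V145: {{q3,q4,q6}}
  V234: {{q4,q6},{q3,q4,q6},{q4,q5,q6}}
  V235: {{q1},{q1,q7}} {{q4},{q3,q4},{q4,q5},{q4,q6},{q3,q4,q6},{q4,q5,q6}}
  V236: {{q1,q7}}
  V245: {{q4,q6},{q3,q4,q6},{q4,q5,q6}}
  V256: {{q1,q7}}
  V345: {{q4,q6},{q3,q4,q6},{q4,q5,q6}}
  V356: {{q1,q7}}
  V1234: {{q3,q4,q6}}
  V1235: {{q3,q4},{q3,q4,q6}}
  V1245: {{q3,q4,q6}}
  V1345: {{q3,q4,q6}}
  V2345: {{q4,q6},{q3,q4,q6},{q4,q5,q6}}
  V2356: {{q1,q7}}
  V12345: {{q3,q4,q6}}
C dims 11,17,14,6; δ0: rk 8, SNF 1^8; δ1: rk 9, SNF 1^9; δ2: rk 5, SNF 1^5
Ȟ^0: (11−8)−0=3 ⇒ Z^3
Ȟ^1: (17−9)−8=0 ⇒ 0
Ȟ^2: (14−5)−9=0 ⇒ 0


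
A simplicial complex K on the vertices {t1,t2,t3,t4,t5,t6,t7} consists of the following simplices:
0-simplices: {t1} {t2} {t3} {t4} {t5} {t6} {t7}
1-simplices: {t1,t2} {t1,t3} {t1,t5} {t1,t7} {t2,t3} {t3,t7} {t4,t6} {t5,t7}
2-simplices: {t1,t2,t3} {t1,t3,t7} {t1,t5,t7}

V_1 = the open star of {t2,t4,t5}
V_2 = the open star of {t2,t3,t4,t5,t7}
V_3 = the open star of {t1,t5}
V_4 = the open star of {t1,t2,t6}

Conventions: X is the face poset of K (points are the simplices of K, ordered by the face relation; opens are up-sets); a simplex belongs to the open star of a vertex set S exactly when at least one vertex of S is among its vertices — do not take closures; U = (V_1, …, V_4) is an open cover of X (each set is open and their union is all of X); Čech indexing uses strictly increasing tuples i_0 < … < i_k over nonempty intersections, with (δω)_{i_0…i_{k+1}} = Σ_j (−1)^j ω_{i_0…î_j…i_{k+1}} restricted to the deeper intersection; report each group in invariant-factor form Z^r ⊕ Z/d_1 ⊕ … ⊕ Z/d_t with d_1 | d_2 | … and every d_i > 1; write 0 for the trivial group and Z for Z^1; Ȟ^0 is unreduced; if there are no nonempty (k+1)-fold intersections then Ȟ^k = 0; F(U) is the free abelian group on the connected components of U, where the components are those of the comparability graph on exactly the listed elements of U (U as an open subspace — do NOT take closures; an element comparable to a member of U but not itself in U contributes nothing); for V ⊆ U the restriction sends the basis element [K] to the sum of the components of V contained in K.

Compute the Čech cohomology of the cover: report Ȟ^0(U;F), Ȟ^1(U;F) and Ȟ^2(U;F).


nerve of the cover:
  V1={{t2},{t4},{t5},{t1,t2},{t1,t5},{t2,t3},{t4,t6},{t5,t7},{t1,t2,t3},{t1,t5,t7}} V2={{t2},{t3},{t4},{t5},{t7},{t1,t2},{t1,t3},{t1,t5},{t1,t7},{t2,t3},{t3,t7},{t4,t6},{t5,t7},{t1,t2,t3},{t1,t3,t7},{t1,t5,t7}} V3={{t1},{t5},{t1,t2},{t1,t3},{t1,t5},{t1,t7},{t5,t7},{t1,t2,t3},{t1,t3,t7},{t1,t5,t7}} V4={{t1},{t2},{t6},{t1,t2},{t1,t3},{t1,t5},{t1,t7},{t2,t3},{t4,t6},{t1,t2,t3},{t1,t3,t7},{t1,t5,t7}}
  V12={{t2},{t4},{t5},{t1,t2},{t1,t5},{t2,t3},{t4,t6},{t5,t7},{t1,t2,t3},{t1,t5,t7}} V13={{t5},{t1,t2},{t1,t5},{t5,t7},{t1,t2,t3},{t1,t5,t7}} V14={{t2},{t1,t2},{t1,t5},{t2,t3},{t4,t6},{t1,t2,t3},{t1,t5,t7}} V23={{t5},{t1,t2},{t1,t3},{t1,t5},{t1,t7},{t5,t7},{t1,t2,t3},{t1,t3,t7},{t1,t5,t7}} V24={{t2},{t1,t2},{t1,t3},{t1,t5},{t1,t7},{t2,t3},{t4,t6},{t1,t2,t3},{t1,t3,t7},{t1,t5,t7}} V34={{t1},{t1,t2},{t1,t3},{t1,t5},{t1,t7},{t1,t2,t3},{t1,t3,t7},{t1,t5,t7}}
  V123={{t5},{t1,t2},{t1,t5},{t5,t7},{t1,t2,t3},{t1,t5,t7}} V124={{t2},{t1,t2},{t1,t5},{t2,t3},{t4,t6},{t1,t2,t3},{t1,t5,t7}} V134={{t1,t2},{t1,t5},{t1,t2,t3},{t1,t5,t7}} V234={{t1,t2},{t1,t3},{t1,t5},{t1,t7},{t1,t2,t3},{t1,t3,t7},{t1,t5,t7}}
  V1234={{t1,t2},{t1,t5},{t1,t2,t3},{t1,t5,t7}}
components per intersection:
  V1: {{t2},{t1,t2},{t2,t3},{t1,t2,t3}} {{t4},{t4,t6}} {{t5},{t1,t5},{t5,t7},{t1,t5,t7}}
  V2: {{t2},{t3},{t5},{t7},{t1,t2},{t1,t3},{t1,t5},{t1,t7},{t2,t3},{t3,t7},{t5,t7},{t1,t2,t3},{t1,t3,t7},{t1,t5,t7}} {{t4},{t4,t6}}
  V3: {{t1},{t5},{t1,t2},{t1,t3},{t1,t5},{t1,t7},{t5,t7},{t1,t2,t3},{t1,t3,t7},{t1,t5,t7}}
  V4: {{t1},{t2},{t1,t2},{t1,t3},{t1,t5},{t1,t7},{t2,t3},{t1,t2,t3},{t1,t3,t7},{t1,t5,t7}} {{t6},{t4,t6}}
  V12: {{t2},{t1,t2},{t2,t3},{t1,t2,t3}} {{t4},{t4,t6}} {{t5},{t1,t5},{t5,t7},{t1,t5,t7}}
  V13: {{t5},{t1,t5},{t5,t7},{t1,t5,t7}} {{t1,t2},{t1,t2,t3}}
  V14: {{t2},{t1,t2},{t2,t3},{t1,t2,t3}} {{t1,t5},{t1,t5,t7}} {{t4,t6}}
  V23: {{t5},{t1,t2},{t1,t3},{t1,t5},{t1,t7},{t5,t7},{t1,t2,t3},{t1,t3,t7},{t1,t5,t7}}
  V24: {{t2},{t1,t2},{t1,t3},{t1,t5},{t1,t7},{t2,t3},{t1,t2,t3},{t1,t3,t7},{t1,t5,t7}} {{t4,t6}}
  V34: {{t1},{t1,t2},{t1,t3},{t1,t5},{t1,t7},{t1,t2,t3},{t1,t3,t7},{t1,t5,t7}}
  V123: {{t5},{t1,t5},{t5,t7},{t1,t5,t7}} {{t1,t2},{t1,t2,t3}}
  V124: {{t2},{t1,t2},{t2,t3},{t1,t2,t3}} {{t1,t5},{t1,t5,t7}} {{t4,t6}}
  V134: {{t1,t2},{t1,t2,t3}} {{t1,t5},{t1,t5,t7}}
  V234: {{t1,t2},{t1,t3},{t1,t5},{t1,t7},{t1,t2,t3},{t1,t3,t7},{t1,t5,t7}}
  V1234: {{t1,t2},{t1,t2,t3}} {{t1,t5},{t1,t5,t7}}
C dims 8,12,8,2; δ0: rk 6, SNF 1^6; δ1: rk 6, SNF 1^6; δ2: rk 2, SNF 1^2
Ȟ^0 = (8 − 6) − 0 = 2, so Ȟ^0 ≅ Z^2
Ȟ^1 = (12 − 6) − 6 = 0, so Ȟ^1 ≅ 0
Ȟ^2 = (8 − 2) − 6 = 0, so Ȟ^2 ≅ 0

Ȟ^0 = Z^2, Ȟ^1 = 0, Ȟ^2 = 0


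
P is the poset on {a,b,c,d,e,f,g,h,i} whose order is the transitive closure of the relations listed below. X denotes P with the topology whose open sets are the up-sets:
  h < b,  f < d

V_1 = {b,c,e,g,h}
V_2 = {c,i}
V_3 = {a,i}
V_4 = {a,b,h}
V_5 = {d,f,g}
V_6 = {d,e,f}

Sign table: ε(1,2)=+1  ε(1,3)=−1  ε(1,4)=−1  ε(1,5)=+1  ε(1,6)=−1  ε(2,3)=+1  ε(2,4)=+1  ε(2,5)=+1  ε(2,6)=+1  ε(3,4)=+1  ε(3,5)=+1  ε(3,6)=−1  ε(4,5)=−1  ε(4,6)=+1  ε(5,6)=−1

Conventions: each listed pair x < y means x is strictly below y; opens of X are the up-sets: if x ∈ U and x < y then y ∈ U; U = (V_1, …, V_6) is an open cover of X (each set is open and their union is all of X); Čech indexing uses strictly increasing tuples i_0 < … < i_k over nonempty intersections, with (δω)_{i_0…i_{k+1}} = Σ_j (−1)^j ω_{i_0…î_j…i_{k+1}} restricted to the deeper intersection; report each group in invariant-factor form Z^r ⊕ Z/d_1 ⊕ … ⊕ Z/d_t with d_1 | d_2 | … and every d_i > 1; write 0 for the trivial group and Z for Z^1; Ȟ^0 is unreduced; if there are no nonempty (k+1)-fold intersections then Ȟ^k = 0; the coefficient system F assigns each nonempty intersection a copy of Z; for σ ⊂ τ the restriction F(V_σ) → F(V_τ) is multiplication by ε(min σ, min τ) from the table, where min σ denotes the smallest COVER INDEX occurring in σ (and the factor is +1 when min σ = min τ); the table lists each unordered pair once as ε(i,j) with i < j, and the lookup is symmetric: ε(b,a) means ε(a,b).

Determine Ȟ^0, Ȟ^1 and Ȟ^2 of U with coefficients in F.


nonempty intersections:
  V12={c} V14={b,h} V15={g} V16={e} V23={i} V34={a} V56={d,f}
C dims 6,7; δ0: rk 6, SNF 1^5·2
Ȟ^0: (6−6)−0=0 ⇒ 0
Ȟ^1: (7−0)−6=1 plus torsion [2] ⇒ Z ⊕ Z/2
Ȟ^2: (0−0)−0=0 ⇒ 0

Ȟ^0 ≅ 0, Ȟ^1 ≅ Z ⊕ Z/2 and Ȟ^2 ≅ 0


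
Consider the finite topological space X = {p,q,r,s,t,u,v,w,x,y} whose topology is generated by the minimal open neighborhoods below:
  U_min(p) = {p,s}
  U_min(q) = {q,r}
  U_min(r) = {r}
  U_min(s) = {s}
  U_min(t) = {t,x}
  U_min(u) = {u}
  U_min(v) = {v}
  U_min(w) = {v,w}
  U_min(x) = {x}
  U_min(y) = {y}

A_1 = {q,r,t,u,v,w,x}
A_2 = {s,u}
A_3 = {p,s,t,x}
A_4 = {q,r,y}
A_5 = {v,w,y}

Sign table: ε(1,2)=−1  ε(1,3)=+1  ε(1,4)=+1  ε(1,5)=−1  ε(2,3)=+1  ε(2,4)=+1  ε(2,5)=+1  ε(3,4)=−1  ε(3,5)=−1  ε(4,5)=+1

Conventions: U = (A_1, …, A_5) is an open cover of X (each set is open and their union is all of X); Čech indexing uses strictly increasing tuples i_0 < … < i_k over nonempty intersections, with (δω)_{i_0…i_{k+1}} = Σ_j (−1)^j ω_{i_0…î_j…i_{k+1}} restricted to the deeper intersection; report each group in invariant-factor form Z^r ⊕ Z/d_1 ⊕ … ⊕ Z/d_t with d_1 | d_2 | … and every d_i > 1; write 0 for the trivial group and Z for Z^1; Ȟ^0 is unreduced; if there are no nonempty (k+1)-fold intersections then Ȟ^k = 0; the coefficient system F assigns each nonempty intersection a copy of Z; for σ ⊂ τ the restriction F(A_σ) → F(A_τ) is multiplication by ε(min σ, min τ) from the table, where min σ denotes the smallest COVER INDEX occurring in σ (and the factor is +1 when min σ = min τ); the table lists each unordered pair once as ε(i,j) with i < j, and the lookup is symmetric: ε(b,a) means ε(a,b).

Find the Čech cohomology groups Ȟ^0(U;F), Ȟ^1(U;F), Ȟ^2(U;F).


Ȟ^0 ≅ 0,  Ȟ^1 ≅ Z ⊕ Z/2,  Ȟ^2 ≅ 0

nonempty overlaps:
  A12={u} A13={t,x} A14={q,r} A15={v,w} A23={s} A45={y}
C dims 5,6; δ0: rk 5, SNF 1^4·2
degree 0: 5−5−0 = 0 → Ȟ^0 ≅ 0
degree 1: 6−0−5 = 1 plus torsion [2] → Ȟ^1 ≅ Z ⊕ Z/2
degree 2: 0−0−0 = 0 → Ȟ^2 ≅ 0


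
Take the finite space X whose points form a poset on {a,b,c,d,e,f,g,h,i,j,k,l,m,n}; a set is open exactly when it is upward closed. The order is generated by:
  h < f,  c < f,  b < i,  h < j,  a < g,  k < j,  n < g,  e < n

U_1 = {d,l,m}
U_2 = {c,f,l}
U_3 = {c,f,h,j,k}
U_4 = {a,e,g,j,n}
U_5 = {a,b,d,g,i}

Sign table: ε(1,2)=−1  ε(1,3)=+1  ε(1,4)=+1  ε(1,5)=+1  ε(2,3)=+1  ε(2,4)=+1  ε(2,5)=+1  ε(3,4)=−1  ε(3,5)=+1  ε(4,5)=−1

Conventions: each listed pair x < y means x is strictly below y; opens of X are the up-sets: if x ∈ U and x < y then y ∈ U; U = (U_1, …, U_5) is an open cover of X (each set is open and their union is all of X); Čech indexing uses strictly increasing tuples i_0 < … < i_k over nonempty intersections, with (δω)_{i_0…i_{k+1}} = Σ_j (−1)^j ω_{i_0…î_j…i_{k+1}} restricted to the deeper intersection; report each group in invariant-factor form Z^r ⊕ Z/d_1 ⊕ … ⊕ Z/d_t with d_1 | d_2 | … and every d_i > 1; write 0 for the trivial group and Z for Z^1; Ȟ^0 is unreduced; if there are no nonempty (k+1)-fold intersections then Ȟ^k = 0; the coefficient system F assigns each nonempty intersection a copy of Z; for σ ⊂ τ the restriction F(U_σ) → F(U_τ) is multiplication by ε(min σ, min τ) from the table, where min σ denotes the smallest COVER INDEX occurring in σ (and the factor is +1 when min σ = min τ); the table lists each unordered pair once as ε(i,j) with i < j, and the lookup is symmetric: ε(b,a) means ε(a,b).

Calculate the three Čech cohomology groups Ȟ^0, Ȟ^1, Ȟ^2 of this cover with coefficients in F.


nerve of the cover:
  U12={l} U15={d} U23={c,f} U34={j} U45={a,g}
C dims 5,5; δ0: rk 5, SNF 1^4·2
Ȟ^0 = (5 − 5) − 0 = 0, so Ȟ^0 ≅ 0
Ȟ^1 = (5 − 0) − 5 = 0 plus torsion [2], so Ȟ^1 ≅ Z/2
Ȟ^2 = (0 − 0) − 0 = 0, so Ȟ^2 ≅ 0

Ȟ^0 ≅ 0,  Ȟ^1 ≅ Z/2,  Ȟ^2 ≅ 0


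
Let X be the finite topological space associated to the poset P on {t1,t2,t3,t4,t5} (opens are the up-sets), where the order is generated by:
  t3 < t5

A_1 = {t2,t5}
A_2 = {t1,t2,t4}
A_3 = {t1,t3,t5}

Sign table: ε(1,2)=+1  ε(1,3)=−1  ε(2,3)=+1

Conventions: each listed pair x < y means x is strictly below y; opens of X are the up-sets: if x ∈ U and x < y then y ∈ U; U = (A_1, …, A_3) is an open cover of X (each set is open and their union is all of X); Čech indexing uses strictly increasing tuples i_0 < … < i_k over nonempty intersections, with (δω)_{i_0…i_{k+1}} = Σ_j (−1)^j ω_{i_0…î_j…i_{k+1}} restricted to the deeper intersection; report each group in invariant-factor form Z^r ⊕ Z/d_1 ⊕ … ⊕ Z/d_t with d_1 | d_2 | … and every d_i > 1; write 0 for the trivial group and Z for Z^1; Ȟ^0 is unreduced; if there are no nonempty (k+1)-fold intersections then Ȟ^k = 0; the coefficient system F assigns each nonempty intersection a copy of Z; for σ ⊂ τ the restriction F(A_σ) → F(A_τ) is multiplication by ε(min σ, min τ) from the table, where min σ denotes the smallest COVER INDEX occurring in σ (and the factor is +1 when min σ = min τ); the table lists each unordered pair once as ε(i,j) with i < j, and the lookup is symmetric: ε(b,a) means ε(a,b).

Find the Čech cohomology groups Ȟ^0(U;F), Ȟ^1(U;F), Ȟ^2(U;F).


nerve of the cover:
  A12={t2} A13={t5} A23={t1}
C dims 3,3; δ0: rk 3, SNF 1^2·2
Ȟ^0 = (3 − 3) − 0 = 0, so Ȟ^0 ≅ 0
Ȟ^1 = (3 − 0) − 3 = 0 plus torsion [2], so Ȟ^1 ≅ Z/2
Ȟ^2 = (0 − 0) − 0 = 0, so Ȟ^2 ≅ 0

Ȟ^0(U;F) ≅ 0, Ȟ^1(U;F) ≅ Z/2 and Ȟ^2(U;F) ≅ 0


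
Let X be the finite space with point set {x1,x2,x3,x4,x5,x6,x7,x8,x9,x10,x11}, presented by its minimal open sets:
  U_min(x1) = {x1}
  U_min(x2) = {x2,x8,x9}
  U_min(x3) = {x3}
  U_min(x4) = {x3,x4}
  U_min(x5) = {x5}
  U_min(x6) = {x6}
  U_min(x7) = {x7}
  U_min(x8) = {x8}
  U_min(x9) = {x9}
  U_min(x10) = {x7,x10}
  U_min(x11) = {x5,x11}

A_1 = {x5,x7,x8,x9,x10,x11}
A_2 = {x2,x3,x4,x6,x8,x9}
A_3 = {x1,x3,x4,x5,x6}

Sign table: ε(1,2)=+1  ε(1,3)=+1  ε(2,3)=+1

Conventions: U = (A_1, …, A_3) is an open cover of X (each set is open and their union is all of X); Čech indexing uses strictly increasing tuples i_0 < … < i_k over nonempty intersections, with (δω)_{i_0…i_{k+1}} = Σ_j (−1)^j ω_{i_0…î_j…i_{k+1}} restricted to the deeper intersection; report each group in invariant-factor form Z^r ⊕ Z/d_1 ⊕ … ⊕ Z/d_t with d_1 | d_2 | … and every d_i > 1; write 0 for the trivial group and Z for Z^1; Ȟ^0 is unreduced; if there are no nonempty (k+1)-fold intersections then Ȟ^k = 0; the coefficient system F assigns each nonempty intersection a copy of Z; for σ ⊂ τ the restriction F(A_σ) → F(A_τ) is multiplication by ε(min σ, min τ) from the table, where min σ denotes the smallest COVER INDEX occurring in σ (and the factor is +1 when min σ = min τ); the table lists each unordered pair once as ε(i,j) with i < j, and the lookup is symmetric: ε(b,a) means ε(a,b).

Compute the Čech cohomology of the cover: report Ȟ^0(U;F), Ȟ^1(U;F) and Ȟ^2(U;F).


intersection data:
  A12={x8,x9} A13={x5} A23={x3,x4,x6}
C dims 3,3; δ0: rk 2, SNF 1^2
Ȟ^0 = (3 − 2) − 0 = 1, so Ȟ^0 ≅ Z
Ȟ^1 = (3 − 0) − 2 = 1, so Ȟ^1 ≅ Z
Ȟ^2 = (0 − 0) − 0 = 0, so Ȟ^2 ≅ 0

Ȟ^0(U;F) ≅ Z, Ȟ^1(U;F) ≅ Z, Ȟ^2(U;F) ≅ 0


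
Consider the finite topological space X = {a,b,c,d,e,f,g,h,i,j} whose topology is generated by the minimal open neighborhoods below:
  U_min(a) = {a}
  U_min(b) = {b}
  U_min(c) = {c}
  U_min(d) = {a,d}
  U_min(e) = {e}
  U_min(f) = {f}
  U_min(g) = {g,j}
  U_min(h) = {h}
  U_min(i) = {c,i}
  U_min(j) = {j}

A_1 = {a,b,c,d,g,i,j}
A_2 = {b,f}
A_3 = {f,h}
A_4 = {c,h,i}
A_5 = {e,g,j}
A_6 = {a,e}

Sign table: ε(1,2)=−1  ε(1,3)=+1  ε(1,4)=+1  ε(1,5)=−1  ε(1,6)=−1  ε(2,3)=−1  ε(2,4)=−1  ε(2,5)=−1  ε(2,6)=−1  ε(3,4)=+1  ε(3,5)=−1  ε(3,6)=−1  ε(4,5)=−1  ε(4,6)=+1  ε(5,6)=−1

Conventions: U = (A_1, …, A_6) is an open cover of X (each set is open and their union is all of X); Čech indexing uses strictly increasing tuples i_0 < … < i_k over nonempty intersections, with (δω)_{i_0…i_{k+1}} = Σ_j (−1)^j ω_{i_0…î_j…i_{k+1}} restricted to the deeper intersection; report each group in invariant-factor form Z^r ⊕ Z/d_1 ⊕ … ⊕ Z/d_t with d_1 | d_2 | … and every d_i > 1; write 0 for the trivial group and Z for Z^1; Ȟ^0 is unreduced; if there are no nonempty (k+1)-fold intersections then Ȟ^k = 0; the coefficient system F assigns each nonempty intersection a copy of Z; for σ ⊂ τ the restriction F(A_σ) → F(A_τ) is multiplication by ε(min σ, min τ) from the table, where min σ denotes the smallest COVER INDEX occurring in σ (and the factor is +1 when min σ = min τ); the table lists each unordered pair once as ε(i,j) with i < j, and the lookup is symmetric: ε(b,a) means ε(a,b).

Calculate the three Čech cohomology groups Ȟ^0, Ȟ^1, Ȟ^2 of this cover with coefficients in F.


Ȟ^0(U;F) ≅ 0; Ȟ^1(U;F) ≅ Z ⊕ Z/2; Ȟ^2(U;F) ≅ 0

intersection data:
  A12={b} A14={c,i} A15={g,j} A16={a} A23={f} A34={h} A56={e}
C dims 6,7; δ0: rk 6, SNF 1^5·2
Ȟ^0 = (6 − 6) − 0 = 0, so Ȟ^0 ≅ 0
Ȟ^1 = (7 − 0) − 6 = 1 plus torsion [2], so Ȟ^1 ≅ Z ⊕ Z/2
Ȟ^2 = (0 − 0) − 0 = 0, so Ȟ^2 ≅ 0


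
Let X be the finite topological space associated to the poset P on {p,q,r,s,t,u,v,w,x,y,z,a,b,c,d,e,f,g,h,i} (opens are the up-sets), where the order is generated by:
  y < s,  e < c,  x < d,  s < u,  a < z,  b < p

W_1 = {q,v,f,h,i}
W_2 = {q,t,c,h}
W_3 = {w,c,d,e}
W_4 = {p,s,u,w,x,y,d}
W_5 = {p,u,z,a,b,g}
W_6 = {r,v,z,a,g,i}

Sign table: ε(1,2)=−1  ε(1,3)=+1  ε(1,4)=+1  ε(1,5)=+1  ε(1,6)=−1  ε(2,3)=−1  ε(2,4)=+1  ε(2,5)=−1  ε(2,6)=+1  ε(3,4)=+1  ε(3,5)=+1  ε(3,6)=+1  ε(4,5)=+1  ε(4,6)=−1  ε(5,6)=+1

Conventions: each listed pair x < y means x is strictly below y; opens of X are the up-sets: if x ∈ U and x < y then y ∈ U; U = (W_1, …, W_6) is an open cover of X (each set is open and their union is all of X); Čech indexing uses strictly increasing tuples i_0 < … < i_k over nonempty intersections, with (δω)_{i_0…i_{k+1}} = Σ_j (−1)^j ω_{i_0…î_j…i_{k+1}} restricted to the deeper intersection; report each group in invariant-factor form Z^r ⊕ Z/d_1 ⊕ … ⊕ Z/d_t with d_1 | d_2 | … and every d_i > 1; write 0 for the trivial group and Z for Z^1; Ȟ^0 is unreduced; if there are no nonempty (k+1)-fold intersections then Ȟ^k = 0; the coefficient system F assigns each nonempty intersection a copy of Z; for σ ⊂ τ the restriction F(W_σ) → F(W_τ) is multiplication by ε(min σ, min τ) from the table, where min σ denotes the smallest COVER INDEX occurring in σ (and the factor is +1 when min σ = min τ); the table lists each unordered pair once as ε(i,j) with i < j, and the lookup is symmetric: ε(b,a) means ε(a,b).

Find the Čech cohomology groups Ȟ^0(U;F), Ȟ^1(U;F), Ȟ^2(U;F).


nonempty intersections:
  W12={q,h} W16={v,i} W23={c} W34={w,d} W45={p,u} W56={z,a,g}
C dims 6,6; δ0: rk 6, SNF 1^5·2
Ȟ^0: (6−6)−0=0 ⇒ 0
Ȟ^1: (6−0)−6=0 plus torsion [2] ⇒ Z/2
Ȟ^2: (0−0)−0=0 ⇒ 0

Ȟ^0(U;F) ≅ 0,  Ȟ^1(U;F) ≅ Z/2,  Ȟ^2(U;F) ≅ 0


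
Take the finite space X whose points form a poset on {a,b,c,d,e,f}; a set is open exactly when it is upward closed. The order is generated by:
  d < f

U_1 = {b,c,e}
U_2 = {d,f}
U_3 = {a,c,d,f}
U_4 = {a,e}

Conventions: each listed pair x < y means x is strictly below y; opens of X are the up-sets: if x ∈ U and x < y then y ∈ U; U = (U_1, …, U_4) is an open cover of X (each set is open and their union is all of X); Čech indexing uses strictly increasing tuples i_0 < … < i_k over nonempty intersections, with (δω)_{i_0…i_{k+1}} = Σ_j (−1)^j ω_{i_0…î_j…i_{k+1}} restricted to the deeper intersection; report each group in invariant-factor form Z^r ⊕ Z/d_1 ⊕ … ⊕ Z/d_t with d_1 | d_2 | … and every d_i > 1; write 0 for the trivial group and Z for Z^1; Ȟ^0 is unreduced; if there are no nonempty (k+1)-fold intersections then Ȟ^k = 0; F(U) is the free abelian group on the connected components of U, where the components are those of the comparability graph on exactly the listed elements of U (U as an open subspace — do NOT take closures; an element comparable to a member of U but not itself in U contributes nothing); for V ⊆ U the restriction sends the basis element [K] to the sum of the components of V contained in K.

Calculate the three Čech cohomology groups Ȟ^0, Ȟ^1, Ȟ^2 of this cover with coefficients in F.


Ȟ^0 ≅ Z^5, Ȟ^1 ≅ 0, Ȟ^2 ≅ 0

intersection data:
  U13={c} U14={e} U23={d,f} U34={a}
components per intersection:
  U1: {b} {c} {e}
  U2: {d,f}
  U3: {a} {c} {d,f}
  U4: {a} {e}
  U13: {c}
  U14: {e}
  U23: {d,f}
  U34: {a}
C dims 9,4; δ0: rk 4, SNF 1^4
Ȟ^0 = (9 − 4) − 0 = 5, so Ȟ^0 ≅ Z^5
Ȟ^1 = (4 − 0) − 4 = 0, so Ȟ^1 ≅ 0
Ȟ^2 = (0 − 0) − 0 = 0, so Ȟ^2 ≅ 0


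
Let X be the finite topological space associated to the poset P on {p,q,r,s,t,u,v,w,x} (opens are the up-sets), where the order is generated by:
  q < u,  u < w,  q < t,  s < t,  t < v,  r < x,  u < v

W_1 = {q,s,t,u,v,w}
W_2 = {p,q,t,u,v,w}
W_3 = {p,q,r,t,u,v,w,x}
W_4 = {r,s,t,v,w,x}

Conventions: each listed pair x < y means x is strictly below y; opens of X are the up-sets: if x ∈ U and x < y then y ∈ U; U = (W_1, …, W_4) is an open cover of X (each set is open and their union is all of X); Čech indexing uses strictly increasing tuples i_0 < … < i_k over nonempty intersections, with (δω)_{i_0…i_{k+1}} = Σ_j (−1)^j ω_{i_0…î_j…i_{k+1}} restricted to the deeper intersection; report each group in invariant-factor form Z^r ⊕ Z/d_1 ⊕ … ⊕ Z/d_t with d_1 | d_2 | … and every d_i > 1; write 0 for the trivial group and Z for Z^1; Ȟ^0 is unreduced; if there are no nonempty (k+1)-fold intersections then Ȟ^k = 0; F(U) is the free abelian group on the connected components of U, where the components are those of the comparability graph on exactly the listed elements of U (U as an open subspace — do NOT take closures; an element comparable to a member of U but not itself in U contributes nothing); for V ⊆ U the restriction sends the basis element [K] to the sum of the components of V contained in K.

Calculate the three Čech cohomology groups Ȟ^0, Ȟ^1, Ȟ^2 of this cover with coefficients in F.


nerve simplices:
  W12={q,t,u,v,w} W13={q,t,u,v,w} W14={s,t,v,w} W23={p,q,t,u,v,w} W24={t,v,w} W34={r,t,v,w,x}
  W123={q,t,u,v,w} W124={t,v,w} W134={t,v,w} W234={t,v,w}
  W1234={t,v,w}
components per intersection:
  W1: {q,s,t,u,v,w}
  W2: {p} {q,t,u,v,w}
  W3: {p} {q,t,u,v,w} {r,x}
  W4: {r,x} {s,t,v} {w}
  W12: {q,t,u,v,w}
  W13: {q,t,u,v,w}
  W14: {s,t,v} {w}
  W23: {p} {q,t,u,v,w}
  W24: {t,v} {w}
  W34: {r,x} {t,v} {w}
  W123: {q,t,u,v,w}
  W124: {t,v} {w}
  W134: {t,v} {w}
  W234: {t,v} {w}
  W1234: {t,v} {w}
C dims 9,11,7,2; δ0: rk 6, SNF 1^6; δ1: rk 5, SNF 1^5; δ2: rk 2, SNF 1^2
degree 0: 9−6−0 = 3 → Ȟ^0 ≅ Z^3
degree 1: 11−5−6 = 0 → Ȟ^1 ≅ 0
degree 2: 7−2−5 = 0 → Ȟ^2 ≅ 0

Ȟ^0 ≅ Z^3, Ȟ^1 ≅ 0 and Ȟ^2 ≅ 0


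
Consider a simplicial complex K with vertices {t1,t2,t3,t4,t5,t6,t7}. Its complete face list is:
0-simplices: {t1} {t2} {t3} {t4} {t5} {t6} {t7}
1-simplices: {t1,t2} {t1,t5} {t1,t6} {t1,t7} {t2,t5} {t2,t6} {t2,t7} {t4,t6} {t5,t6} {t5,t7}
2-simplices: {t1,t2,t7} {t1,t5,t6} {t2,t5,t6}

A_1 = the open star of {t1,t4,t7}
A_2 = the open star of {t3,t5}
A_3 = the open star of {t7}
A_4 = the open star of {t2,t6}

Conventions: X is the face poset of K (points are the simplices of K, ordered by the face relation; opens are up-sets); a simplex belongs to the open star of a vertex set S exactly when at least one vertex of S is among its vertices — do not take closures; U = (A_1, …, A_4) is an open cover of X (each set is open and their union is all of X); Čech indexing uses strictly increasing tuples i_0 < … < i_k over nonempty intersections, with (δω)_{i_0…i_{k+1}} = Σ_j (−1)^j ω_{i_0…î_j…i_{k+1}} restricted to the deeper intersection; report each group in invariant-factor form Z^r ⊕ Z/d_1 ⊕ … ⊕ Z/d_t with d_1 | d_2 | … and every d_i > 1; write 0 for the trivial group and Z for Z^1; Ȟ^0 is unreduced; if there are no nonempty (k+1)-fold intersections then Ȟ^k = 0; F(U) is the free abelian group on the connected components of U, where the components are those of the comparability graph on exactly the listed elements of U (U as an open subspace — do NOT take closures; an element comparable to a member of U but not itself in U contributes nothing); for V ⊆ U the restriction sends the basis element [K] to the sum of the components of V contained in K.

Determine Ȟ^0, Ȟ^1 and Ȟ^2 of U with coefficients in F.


cover nerve:
  A1={{t1},{t4},{t7},{t1,t2},{t1,t5},{t1,t6},{t1,t7},{t2,t7},{t4,t6},{t5,t7},{t1,t2,t7},{t1,t5,t6}} A2={{t3},{t5},{t1,t5},{t2,t5},{t5,t6},{t5,t7},{t1,t5,t6},{t2,t5,t6}} A3={{t7},{t1,t7},{t2,t7},{t5,t7},{t1,t2,t7}} A4={{t2},{t6},{t1,t2},{t1,t6},{t2,t5},{t2,t6},{t2,t7},{t4,t6},{t5,t6},{t1,t2,t7},{t1,t5,t6},{t2,t5,t6}}
  A12={{t1,t5},{t5,t7},{t1,t5,t6}} A13={{t7},{t1,t7},{t2,t7},{t5,t7},{t1,t2,t7}} A14={{t1,t2},{t1,t6},{t2,t7},{t4,t6},{t1,t2,t7},{t1,t5,t6}} A23={{t5,t7}} A24={{t2,t5},{t5,t6},{t1,t5,t6},{t2,t5,t6}} A34={{t2,t7},{t1,t2,t7}}
  A123={{t5,t7}} A124={{t1,t5,t6}} A134={{t2,t7},{t1,t2,t7}}
components per intersection:
  A1: {{t1},{t7},{t1,t2},{t1,t5},{t1,t6},{t1,t7},{t2,t7},{t5,t7},{t1,t2,t7},{t1,t5,t6}} {{t4},{t4,t6}}
  A2: {{t3}} {{t5},{t1,t5},{t2,t5},{t5,t6},{t5,t7},{t1,t5,t6},{t2,t5,t6}}
  A3: {{t7},{t1,t7},{t2,t7},{t5,t7},{t1,t2,t7}}
  A4: {{t2},{t6},{t1,t2},{t1,t6},{t2,t5},{t2,t6},{t2,t7},{t4,t6},{t5,t6},{t1,t2,t7},{t1,t5,t6},{t2,t5,t6}}
  A12: {{t1,t5},{t1,t5,t6}} {{t5,t7}}
  A13: {{t7},{t1,t7},{t2,t7},{t5,t7},{t1,t2,t7}}
  A14: {{t1,t2},{t2,t7},{t1,t2,t7}} {{t1,t6},{t1,t5,t6}} {{t4,t6}}
  A23: {{t5,t7}}
  A24: {{t2,t5},{t5,t6},{t1,t5,t6},{t2,t5,t6}}
  A34: {{t2,t7},{t1,t2,t7}}
  A123: {{t5,t7}}
  A124: {{t1,t5,t6}}
  A134: {{t2,t7},{t1,t2,t7}}
C dims 6,9,3; δ0: rk 4, SNF 1^4; δ1: rk 3, SNF 1^3
Ȟ^0: (6−4)−0=2 ⇒ Z^2
Ȟ^1: (9−3)−4=2 ⇒ Z^2
Ȟ^2: (3−0)−3=0 ⇒ 0

Ȟ^0(U;F) ≅ Z^2, Ȟ^1(U;F) ≅ Z^2, Ȟ^2(U;F) ≅ 0


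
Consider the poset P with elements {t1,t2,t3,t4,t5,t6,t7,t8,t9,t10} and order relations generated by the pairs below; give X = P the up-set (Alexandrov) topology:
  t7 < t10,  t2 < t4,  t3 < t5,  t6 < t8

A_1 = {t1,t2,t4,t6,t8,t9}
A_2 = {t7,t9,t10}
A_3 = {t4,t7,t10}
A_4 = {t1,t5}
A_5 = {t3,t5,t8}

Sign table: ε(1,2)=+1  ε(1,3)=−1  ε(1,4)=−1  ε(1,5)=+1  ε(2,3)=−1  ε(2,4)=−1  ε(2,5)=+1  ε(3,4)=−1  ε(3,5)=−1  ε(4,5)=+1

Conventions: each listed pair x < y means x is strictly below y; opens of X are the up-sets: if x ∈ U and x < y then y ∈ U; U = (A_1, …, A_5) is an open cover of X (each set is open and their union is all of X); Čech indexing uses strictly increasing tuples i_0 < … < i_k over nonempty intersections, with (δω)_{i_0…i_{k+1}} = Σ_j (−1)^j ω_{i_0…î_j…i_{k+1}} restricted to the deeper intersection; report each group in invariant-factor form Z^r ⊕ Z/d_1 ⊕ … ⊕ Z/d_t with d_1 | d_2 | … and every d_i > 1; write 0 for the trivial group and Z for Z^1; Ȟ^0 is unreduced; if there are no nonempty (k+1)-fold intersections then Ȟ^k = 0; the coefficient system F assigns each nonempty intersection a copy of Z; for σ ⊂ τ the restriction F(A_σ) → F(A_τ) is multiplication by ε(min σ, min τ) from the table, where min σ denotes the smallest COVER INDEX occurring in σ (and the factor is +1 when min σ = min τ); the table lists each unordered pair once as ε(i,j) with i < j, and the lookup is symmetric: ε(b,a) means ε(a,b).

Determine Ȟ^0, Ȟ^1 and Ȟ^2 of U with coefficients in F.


Ȟ^0(U;F) ≅ 0; Ȟ^1(U;F) ≅ Z ⊕ Z/2; Ȟ^2(U;F) ≅ 0

intersection data:
  A12={t9} A13={t4} A14={t1} A15={t8} A23={t7,t10} A45={t5}
C dims 5,6; δ0: rk 5, SNF 1^4·2
Ȟ^0 = (5 − 5) − 0 = 0, so Ȟ^0 ≅ 0
Ȟ^1 = (6 − 0) − 5 = 1 plus torsion [2], so Ȟ^1 ≅ Z ⊕ Z/2
Ȟ^2 = (0 − 0) − 0 = 0, so Ȟ^2 ≅ 0


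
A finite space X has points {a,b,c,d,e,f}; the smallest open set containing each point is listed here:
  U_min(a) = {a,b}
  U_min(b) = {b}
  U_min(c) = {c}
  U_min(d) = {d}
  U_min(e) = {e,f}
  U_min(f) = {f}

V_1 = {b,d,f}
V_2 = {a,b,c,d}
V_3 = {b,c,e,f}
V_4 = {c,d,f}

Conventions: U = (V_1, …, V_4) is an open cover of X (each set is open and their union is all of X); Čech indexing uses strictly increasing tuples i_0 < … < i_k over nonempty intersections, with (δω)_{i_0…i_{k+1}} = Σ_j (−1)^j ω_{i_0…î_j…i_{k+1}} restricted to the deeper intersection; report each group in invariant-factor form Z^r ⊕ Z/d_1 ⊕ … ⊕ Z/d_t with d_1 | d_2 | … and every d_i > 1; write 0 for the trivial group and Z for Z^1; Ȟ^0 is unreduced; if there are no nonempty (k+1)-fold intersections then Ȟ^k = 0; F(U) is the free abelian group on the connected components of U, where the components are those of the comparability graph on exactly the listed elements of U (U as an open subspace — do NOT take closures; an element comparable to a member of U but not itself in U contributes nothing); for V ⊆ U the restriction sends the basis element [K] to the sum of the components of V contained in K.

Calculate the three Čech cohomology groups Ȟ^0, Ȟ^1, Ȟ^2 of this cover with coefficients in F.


Ȟ^0(U;F) ≅ Z^4,  Ȟ^1(U;F) ≅ 0,  Ȟ^2(U;F) ≅ 0

nerve of the cover:
  V12={b,d} V13={b,f} V14={d,f} V23={b,c} V24={c,d} V34={c,f}
  V123={b} V124={d} V134={f} V234={c}
components per intersection:
  V1: {b} {d} {f}
  V2: {a,b} {c} {d}
  V3: {b} {c} {e,f}
  V4: {c} {d} {f}
  V12: {b} {d}
  V13: {b} {f}
  V14: {d} {f}
  V23: {b} {c}
  V24: {c} {d}
  V34: {c} {f}
  V123: {b}
  V124: {d}
  V134: {f}
  V234: {c}
C dims 12,12,4; δ0: rk 8, SNF 1^8; δ1: rk 4, SNF 1^4
Ȟ^0 = (12 − 8) − 0 = 4, so Ȟ^0 ≅ Z^4
Ȟ^1 = (12 − 4) − 8 = 0, so Ȟ^1 ≅ 0
Ȟ^2 = (4 − 0) − 4 = 0, so Ȟ^2 ≅ 0


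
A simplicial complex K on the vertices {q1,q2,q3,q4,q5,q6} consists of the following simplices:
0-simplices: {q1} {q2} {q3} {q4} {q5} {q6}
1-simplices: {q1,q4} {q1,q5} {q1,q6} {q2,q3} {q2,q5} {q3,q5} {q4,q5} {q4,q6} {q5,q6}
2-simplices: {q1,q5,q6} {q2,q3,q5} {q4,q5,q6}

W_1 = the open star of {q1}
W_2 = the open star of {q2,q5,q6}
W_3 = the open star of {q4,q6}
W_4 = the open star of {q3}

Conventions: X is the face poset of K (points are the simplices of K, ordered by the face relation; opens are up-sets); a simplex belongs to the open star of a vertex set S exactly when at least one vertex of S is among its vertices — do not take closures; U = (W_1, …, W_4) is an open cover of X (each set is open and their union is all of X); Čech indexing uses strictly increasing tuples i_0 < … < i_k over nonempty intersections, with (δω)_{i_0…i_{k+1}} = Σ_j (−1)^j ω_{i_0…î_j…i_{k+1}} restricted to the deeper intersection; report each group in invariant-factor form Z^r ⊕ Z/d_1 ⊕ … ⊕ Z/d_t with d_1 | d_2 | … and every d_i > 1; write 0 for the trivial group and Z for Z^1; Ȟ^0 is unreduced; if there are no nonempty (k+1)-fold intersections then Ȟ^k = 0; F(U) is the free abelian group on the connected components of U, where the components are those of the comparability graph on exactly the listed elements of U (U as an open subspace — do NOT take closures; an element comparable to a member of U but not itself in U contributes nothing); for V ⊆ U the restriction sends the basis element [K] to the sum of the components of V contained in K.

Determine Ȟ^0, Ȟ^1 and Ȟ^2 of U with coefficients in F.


nonempty overlaps:
  W1={{q1},{q1,q4},{q1,q5},{q1,q6},{q1,q5,q6}} W2={{q2},{q5},{q6},{q1,q5},{q1,q6},{q2,q3},{q2,q5},{q3,q5},{q4,q5},{q4,q6},{q5,q6},{q1,q5,q6},{q2,q3,q5},{q4,q5,q6}} W3={{q4},{q6},{q1,q4},{q1,q6},{q4,q5},{q4,q6},{q5,q6},{q1,q5,q6},{q4,q5,q6}} W4={{q3},{q2,q3},{q3,q5},{q2,q3,q5}}
  W12={{q1,q5},{q1,q6},{q1,q5,q6}} W13={{q1,q4},{q1,q6},{q1,q5,q6}} W23={{q6},{q1,q6},{q4,q5},{q4,q6},{q5,q6},{q1,q5,q6},{q4,q5,q6}} W24={{q2,q3},{q3,q5},{q2,q3,q5}}
  W123={{q1,q6},{q1,q5,q6}}
components per intersection:
  W1: {{q1},{q1,q4},{q1,q5},{q1,q6},{q1,q5,q6}}
  W2: {{q2},{q5},{q6},{q1,q5},{q1,q6},{q2,q3},{q2,q5},{q3,q5},{q4,q5},{q4,q6},{q5,q6},{q1,q5,q6},{q2,q3,q5},{q4,q5,q6}}
  W3: {{q4},{q6},{q1,q4},{q1,q6},{q4,q5},{q4,q6},{q5,q6},{q1,q5,q6},{q4,q5,q6}}
  W4: {{q3},{q2,q3},{q3,q5},{q2,q3,q5}}
  W12: {{q1,q5},{q1,q6},{q1,q5,q6}}
  W13: {{q1,q4}} {{q1,q6},{q1,q5,q6}}
  W23: {{q6},{q1,q6},{q4,q5},{q4,q6},{q5,q6},{q1,q5,q6},{q4,q5,q6}}
  W24: {{q2,q3},{q3,q5},{q2,q3,q5}}
  W123: {{q1,q6},{q1,q5,q6}}
C dims 4,5,1; δ0: rk 3, SNF 1^3; δ1: rk 1, SNF 1^1
degree 0: 4−3−0 = 1 → Ȟ^0 ≅ Z
degree 1: 5−1−3 = 1 → Ȟ^1 ≅ Z
degree 2: 1−0−1 = 0 → Ȟ^2 ≅ 0

Ȟ^0(U;F) ≅ Z, Ȟ^1(U;F) ≅ Z, Ȟ^2(U;F) ≅ 0


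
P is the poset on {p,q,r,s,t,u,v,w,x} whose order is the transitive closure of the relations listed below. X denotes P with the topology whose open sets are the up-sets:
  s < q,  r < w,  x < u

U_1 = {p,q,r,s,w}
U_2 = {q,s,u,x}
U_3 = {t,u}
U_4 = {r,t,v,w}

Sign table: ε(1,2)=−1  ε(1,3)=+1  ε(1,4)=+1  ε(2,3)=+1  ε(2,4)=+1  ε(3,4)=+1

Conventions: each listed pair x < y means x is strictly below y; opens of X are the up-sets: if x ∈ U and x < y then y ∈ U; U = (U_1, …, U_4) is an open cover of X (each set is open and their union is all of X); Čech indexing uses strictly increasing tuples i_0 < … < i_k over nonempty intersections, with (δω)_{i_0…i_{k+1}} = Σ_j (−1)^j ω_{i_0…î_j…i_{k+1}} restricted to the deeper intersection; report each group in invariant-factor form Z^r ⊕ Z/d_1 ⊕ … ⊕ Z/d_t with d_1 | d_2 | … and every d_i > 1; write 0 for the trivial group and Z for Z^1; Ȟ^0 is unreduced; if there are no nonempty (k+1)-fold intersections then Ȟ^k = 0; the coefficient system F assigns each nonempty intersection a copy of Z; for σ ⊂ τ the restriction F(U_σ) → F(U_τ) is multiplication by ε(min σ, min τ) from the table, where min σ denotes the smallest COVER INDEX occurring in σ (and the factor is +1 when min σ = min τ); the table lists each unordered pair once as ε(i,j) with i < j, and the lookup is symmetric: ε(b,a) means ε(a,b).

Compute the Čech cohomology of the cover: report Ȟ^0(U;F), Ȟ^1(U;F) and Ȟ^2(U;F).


Ȟ^0 = 0, Ȟ^1 = Z/2, Ȟ^2 = 0

nerve simplices:
  U12={q,s} U14={r,w} U23={u} U34={t}
C dims 4,4; δ0: rk 4, SNF 1^3·2
degree 0: 4−4−0 = 0 → Ȟ^0 ≅ 0
degree 1: 4−0−4 = 0 plus torsion [2] → Ȟ^1 ≅ Z/2
degree 2: 0−0−0 = 0 → Ȟ^2 ≅ 0
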